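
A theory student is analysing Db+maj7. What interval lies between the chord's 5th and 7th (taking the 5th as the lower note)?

m3

Db augmented major seventh is spelled Db-F-A-C.
That puts A below C.
A up to C is 3 semitones, a half step narrower than a major third, so the interval is minor.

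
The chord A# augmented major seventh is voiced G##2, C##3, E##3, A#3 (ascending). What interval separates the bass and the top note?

minor 9th

The outer voices are G##2 and A#3.
9 letter names make it a ninth; at 13 semitones (a half step narrower than major) the quality is minor.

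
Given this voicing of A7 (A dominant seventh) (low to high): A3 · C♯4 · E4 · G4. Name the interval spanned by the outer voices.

minor seventh

The outer voices are A3 and G4.
From A to G: 10 semitones over a seventh = minor.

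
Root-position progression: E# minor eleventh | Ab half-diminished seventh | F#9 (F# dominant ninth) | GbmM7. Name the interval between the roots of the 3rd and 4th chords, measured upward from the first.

diminished 2nd

The roots are F# and Gb.
2 letter names make it a second; at 0 semitones (a whole step narrower than major) the quality is diminished.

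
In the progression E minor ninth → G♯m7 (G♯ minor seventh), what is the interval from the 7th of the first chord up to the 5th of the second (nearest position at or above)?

E minor ninth has D as its 7th, and G♯m7 (G♯ minor seventh) has D♯ as its 5th.
D up to D♯ is 1 semitone, a half step wider than a perfect unison, so the interval is augmented.

augmented unison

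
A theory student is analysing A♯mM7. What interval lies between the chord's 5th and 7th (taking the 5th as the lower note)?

Spelling the chord: A♯–C♯–E♯–G𝄪.
So we need the interval from E♯ up to G𝄪.
From E♯ to G𝄪 is 4 semitones, exactly the major third.

M3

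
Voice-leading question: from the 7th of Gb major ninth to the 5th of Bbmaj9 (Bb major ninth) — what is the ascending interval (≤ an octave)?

The 7th of Gb major ninth is F; the 5th of Bbmaj9 (Bb major ninth) is F.
F up to F spans 1 letter names and 0 semitones — a perfect unison.

perfect unison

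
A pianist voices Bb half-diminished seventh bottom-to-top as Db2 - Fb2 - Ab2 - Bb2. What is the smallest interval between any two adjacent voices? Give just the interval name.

major 2nd

Adjacent intervals: Db2→Fb2 = minor third; Fb2→Ab2 = major third; Ab2→Bb2 = major second.
The smallest is Ab2 to Bb2, a major second (2 semitones).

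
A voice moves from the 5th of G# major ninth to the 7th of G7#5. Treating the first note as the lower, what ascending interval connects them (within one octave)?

d3

The 5th of G# major ninth is D#; the 7th of G7#5 is F.
D# up to F is 2 semitones, a whole step narrower than a major third, so the interval is diminished.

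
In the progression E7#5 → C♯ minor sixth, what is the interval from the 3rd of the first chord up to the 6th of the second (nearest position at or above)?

The 3rd of E7#5 is G♯; the 6th of C♯ minor sixth is A♯.
From G♯ to A♯ is 2 semitones, exactly the major second.

major second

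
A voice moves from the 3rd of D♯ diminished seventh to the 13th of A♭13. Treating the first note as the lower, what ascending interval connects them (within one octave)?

The 3rd of D♯ diminished seventh is F♯; the 13th of A♭13 is F.
From F♯ to F: 11 semitones over an octave = diminished.

d8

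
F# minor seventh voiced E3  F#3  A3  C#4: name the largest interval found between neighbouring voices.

Adjacent intervals: E3→F#3 = major second; F#3→A3 = minor third; A3→C#4 = major third.
The largest is A3 to C#4, a major third (4 semitones).

major 3rd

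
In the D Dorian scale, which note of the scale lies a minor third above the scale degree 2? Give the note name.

The scale is D E F G A B C.
The scale degree 2 is E; a minor third above that is G — scale degree 4.

G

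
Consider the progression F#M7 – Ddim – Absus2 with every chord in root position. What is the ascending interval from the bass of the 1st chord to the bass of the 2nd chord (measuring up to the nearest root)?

The roots are F# and D.
F# up to D is 8 semitones, a half step narrower than a major sixth, so the interval is minor.

m6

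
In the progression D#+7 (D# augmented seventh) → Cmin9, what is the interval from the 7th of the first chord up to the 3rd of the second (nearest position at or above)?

D#+7 (D# augmented seventh) has C# as its 7th, and Cmin9 has Eb as its 3rd.
3 letter names make it a third; at 2 semitones (a whole step narrower than major) the quality is diminished.

diminished third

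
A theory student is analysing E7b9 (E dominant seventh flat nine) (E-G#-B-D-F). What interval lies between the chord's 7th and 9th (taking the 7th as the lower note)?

That puts D below F.
3 letter names make it a third; at 3 semitones (a half step narrower than major) the quality is minor.

m3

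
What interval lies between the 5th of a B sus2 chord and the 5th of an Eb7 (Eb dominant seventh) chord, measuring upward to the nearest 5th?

diminished fourth

The 5th of B sus2 is F#; the 5th of Eb7 (Eb dominant seventh) is Bb.
4 letter names make it a fourth; at 4 semitones (a half step narrower than perfect) the quality is diminished.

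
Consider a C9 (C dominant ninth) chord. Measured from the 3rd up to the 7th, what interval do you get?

diminished 5th

C9 is spelled C–E–G–Bb–D.
That puts E below Bb.
From E to Bb: 6 semitones over a fifth = diminished.
This 3–7 tritone is the characteristic tension at the heart of the dominant sound.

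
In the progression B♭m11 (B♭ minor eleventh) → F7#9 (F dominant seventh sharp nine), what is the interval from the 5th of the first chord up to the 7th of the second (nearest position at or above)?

minor seventh

B♭m11 (B♭ minor eleventh) has F as its 5th, and F7#9 (F dominant seventh sharp nine) has E♭ as its 7th.
F up to E♭ is 10 semitones, a half step narrower than a major seventh, so the interval is minor.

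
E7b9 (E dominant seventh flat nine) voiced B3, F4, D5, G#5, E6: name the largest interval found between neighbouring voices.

Adjacent intervals: B3→F4 = diminished fifth; F4→D5 = major sixth; D5→G#5 = augmented fourth; G#5→E6 = minor sixth.
The largest is F4 to D5, a major sixth (9 semitones).

major sixth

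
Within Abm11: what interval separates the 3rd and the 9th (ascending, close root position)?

major seventh

Spelling the chord: Ab, Cb, Eb, Gb, Bb, Db.
The 3rd is Cb and the 9th is Bb.
From Cb to Bb is 11 semitones, exactly the major seventh.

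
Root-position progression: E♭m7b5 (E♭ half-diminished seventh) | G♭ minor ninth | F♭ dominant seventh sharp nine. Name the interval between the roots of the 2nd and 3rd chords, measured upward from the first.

The roots are G♭ and F♭.
7 letter names make it a seventh; at 10 semitones (a half step narrower than major) the quality is minor.

m7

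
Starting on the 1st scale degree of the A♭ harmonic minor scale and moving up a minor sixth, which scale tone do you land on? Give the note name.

Fb

The scale is A♭ B♭ C♭ D♭ E♭ F♭ G.
The 1st scale degree is A♭; a minor sixth above that is F♭ — scale degree 6.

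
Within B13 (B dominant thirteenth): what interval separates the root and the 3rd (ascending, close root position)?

major third

B13: B-D#-F#-A-C#-G#.
The root is B and the 3rd is D#.
B up to D# spans 3 letter names and 4 semitones — a major third.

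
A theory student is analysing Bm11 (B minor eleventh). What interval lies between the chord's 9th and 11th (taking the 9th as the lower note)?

minor third

B minor eleventh is spelled B, D, F♯, A, C♯, E.
9th = C♯; 11th = E.
C♯ up to E is 3 semitones, a half step narrower than a major third, so the interval is minor.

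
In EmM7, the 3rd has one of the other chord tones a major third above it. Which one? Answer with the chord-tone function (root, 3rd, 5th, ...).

Spelling the chord: E G B D♯.
The 3rd is G. A major third above G is B.
B is the chord's 5th.

5th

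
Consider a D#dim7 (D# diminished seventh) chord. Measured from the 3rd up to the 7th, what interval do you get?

diminished fifth

The chord tones of D# diminished seventh are D#-F#-A-C.
So we need the interval from F# up to C.
From F# to C: 6 semitones over a fifth = diminished.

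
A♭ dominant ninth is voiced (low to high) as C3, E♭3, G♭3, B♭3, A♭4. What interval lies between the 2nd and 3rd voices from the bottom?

minor third

Those voices are E♭3 and G♭3.
3 letter names make it a third; at 3 semitones (a half step narrower than major) the quality is minor.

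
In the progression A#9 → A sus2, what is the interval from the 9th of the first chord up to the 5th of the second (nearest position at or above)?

A#9 has B# as its 9th, and A sus2 has E as its 5th.
4 letter names make it a fourth; at 4 semitones (a half step narrower than perfect) the quality is diminished.

diminished fourth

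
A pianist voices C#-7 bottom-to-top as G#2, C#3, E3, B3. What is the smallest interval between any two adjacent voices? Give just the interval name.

m3

Adjacent intervals: G#2→C#3 = perfect fourth; C#3→E3 = minor third; E3→B3 = perfect fifth.
The smallest is C#3 to E3, a minor third (3 semitones).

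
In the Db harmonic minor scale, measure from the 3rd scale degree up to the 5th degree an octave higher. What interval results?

major 10th

Spelling the Db harmonic minor scale: Db Eb Fb Gb Ab Bbb C.
3rd scale degree = Fb; degree 5 (up an octave) = Ab.
From Fb to Ab is 16 semitones, exactly the major tenth.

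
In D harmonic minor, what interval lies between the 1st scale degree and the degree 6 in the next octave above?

D harmonic minor: D E F G A B♭ C♯.
So we need the interval from D up to B♭.
13 letter names make it a thirteenth; at 20 semitones (a half step narrower than major) the quality is minor.

minor 13th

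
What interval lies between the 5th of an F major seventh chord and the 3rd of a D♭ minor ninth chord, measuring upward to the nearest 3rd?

d4

F major seventh has C as its 5th, and D♭ minor ninth has F♭ as its 3rd.
C up to F♭ is 4 semitones, a half step narrower than a perfect fourth, so the interval is diminished.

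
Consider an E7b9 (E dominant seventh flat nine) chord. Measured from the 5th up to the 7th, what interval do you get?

minor third

E7b9 (E dominant seventh flat nine) is spelled E, G#, B, D, F.
5th = B; 7th = D.
From B to D: 3 semitones over a third = minor.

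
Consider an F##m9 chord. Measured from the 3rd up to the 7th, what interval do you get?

perfect 5th

F##m9 (F## minor ninth): F##-A#-C##-E#-G##.
That puts A# below E#.
A# up to E# spans 5 letter names and 7 semitones — a perfect fifth.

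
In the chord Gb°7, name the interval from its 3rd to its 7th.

diminished 5th

Gb°7 is spelled Gb, Bbb, Dbb, Fbb.
That puts Bbb below Fbb.
Bbb up to Fbb is 6 semitones, a half step narrower than a perfect fifth, so the interval is diminished.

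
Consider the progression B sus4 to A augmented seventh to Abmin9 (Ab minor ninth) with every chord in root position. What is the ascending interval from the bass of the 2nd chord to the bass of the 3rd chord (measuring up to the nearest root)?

The roots are A and Ab.
From A to Ab: 11 semitones over an octave = diminished.

diminished octave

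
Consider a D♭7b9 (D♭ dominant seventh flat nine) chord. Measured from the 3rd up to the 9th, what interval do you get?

diminished seventh

The chord tones of D♭7b9 are D♭ F A♭ C♭ E𝄫.
That puts F below E𝄫.
F up to E𝄫 is 9 semitones, a whole step narrower than a major seventh, so the interval is diminished.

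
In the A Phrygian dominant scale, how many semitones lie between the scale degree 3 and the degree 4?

The scale is A Bb C# D E F G.
C# up to D is a minor second — 1 semitone.

1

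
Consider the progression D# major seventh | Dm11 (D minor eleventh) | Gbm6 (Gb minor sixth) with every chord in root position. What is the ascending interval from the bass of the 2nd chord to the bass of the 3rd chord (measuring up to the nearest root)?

diminished 4th

The roots are D and Gb.
From D to Gb: 4 semitones over a fourth = diminished.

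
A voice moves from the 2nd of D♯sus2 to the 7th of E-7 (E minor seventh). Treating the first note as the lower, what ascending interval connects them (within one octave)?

diminished seventh

D♯sus2 has E♯ as its 2nd, and E-7 (E minor seventh) has D as its 7th.
E♯ up to D is 9 semitones, a whole step narrower than a major seventh, so the interval is diminished.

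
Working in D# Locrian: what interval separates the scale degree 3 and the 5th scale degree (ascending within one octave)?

The scale runs D# E F# G# A B C#.
That puts F# below A.
F# up to A is 3 semitones, a half step narrower than a major third, so the interval is minor.

minor third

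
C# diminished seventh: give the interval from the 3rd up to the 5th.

C#dim7 (C# diminished seventh) is spelled C#–E–G–Bb.
3rd = E; 5th = G.
From E to G: 3 semitones over a third = minor.

m3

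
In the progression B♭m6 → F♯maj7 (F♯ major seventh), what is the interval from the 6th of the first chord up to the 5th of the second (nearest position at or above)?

B♭m6 has G as its 6th, and F♯maj7 (F♯ major seventh) has C♯ as its 5th.
4 letter names make it a fourth; at 6 semitones (a half step wider than perfect) the quality is augmented.

augmented fourth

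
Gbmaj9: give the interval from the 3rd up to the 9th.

m7

The chord tones of Gb major ninth are Gb Bb Db F Ab.
3rd = Bb; 9th = Ab.
7 letter names make it a seventh; at 10 semitones (a half step narrower than major) the quality is minor.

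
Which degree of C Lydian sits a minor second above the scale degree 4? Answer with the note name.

G

The scale is C D E F♯ G A B.
The scale degree 4 is F♯; a minor second above that is G — scale degree 5.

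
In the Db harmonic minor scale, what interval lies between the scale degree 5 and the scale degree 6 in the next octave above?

Spelling the Db harmonic minor scale: Db Eb Fb Gb Ab Bbb C.
So we need the interval from Ab up to Bbb.
Ab up to Bbb is 13 semitones, a half step narrower than a major ninth, so the interval is minor.

minor ninth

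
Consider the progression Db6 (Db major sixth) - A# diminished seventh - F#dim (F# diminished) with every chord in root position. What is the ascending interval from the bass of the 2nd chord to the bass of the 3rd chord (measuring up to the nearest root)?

The roots are A# and F#.
From A# to F#: 8 semitones over a sixth = minor.

minor sixth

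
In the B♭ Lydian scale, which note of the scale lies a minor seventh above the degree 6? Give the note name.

The scale is B♭ C D E F G A.
The degree 6 is G; a minor seventh above that is F — scale degree 5.

F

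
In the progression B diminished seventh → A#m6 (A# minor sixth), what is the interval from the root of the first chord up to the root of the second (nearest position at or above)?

major 7th

B diminished seventh has B as its root, and A#m6 (A# minor sixth) has A# as its root.
Counting 7 letters and 11 half steps from B gives a major seventh.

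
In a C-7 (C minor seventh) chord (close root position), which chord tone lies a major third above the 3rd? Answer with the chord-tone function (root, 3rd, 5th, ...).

5th

The chord tones of Cmin7 are C, Eb, G, Bb.
The 3rd is Eb. A major third above Eb is G.
G is the chord's 5th.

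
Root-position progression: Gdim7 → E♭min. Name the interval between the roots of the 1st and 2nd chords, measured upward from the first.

The roots are G and E♭.
From G to E♭: 8 semitones over a sixth = minor.

minor sixth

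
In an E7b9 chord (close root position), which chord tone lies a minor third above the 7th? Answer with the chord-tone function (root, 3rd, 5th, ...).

9th

The chord tones of E dominant seventh flat nine are E, G♯, B, D, F.
The 7th is D. A minor third above D is F.
F is the chord's 9th.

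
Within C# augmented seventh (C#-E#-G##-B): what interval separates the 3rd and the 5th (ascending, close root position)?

major third

So we need the interval from E# up to G##.
From E# to G## is 4 semitones, exactly the major third.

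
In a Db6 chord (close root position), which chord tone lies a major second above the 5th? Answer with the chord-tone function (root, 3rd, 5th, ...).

6th

Db6 is spelled Db-F-Ab-Bb.
The 5th is Ab. A major second above Ab is Bb.
Bb is the chord's 6th.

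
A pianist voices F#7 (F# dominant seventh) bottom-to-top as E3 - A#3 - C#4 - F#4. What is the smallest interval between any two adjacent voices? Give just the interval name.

m3

Adjacent intervals: E3→A#3 = augmented fourth; A#3→C#4 = minor third; C#4→F#4 = perfect fourth.
The smallest is A#3 to C#4, a minor third (3 semitones).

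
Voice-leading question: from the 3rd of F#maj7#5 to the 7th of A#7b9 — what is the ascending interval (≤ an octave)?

F#maj7#5 has A# as its 3rd, and A#7b9 has G# as its 7th.
From A# to G#: 10 semitones over a seventh = minor.

minor 7th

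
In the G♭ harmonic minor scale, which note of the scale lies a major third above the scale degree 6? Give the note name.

Gb

The scale is G♭ A♭ B𝄫 C♭ D♭ E𝄫 F.
The scale degree 6 is E𝄫; a major third above that is G♭ — scale degree 1.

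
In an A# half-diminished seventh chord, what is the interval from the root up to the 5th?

diminished 5th

Spelling the chord: A#–C#–E–G#.
The root is A# and the 5th is E.
From A# to E: 6 semitones over a fifth = diminished.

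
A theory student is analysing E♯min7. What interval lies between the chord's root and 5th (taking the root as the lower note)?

The chord tones of E♯m7 (E♯ minor seventh) are E♯-G♯-B♯-D♯.
Root = E♯; 5th = B♯.
From E♯ to B♯ is 7 semitones, exactly the perfect fifth.

perfect fifth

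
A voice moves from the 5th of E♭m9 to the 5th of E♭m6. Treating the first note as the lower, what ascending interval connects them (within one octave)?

perfect unison

E♭m9 has B♭ as its 5th, and E♭m6 has B♭ as its 5th.
From B♭ to B♭ is 0 semitones, exactly the perfect unison.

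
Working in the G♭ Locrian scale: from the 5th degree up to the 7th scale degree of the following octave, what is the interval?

major tenth

G♭ locrian: G♭ A𝄫 B𝄫 C♭ D𝄫 E𝄫 F♭.
5th degree = D𝄫; degree 7 (up an octave) = F♭.
Counting 10 letters and 16 half steps from D𝄫 gives a major tenth.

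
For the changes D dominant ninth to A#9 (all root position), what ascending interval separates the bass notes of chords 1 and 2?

augmented fifth

The roots are D and A#.
From D to A#: 8 semitones over a fifth = augmented.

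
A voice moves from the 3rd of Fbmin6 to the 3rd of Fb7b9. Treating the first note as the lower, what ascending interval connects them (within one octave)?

augmented 1st

Fbmin6 has Abb as its 3rd, and Fb7b9 has Ab as its 3rd.
1 letter names make it a unison; at 1 semitone (a half step wider than perfect) the quality is augmented.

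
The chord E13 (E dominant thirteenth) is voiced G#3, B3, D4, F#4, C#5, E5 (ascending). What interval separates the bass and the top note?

minor 13th

The outer voices are G#3 and E5.
G# up to E is 20 semitones, a half step narrower than a major thirteenth, so the interval is minor.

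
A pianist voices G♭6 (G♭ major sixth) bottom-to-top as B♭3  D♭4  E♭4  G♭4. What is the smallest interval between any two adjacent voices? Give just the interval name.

major second

Adjacent intervals: B♭3→D♭4 = minor third; D♭4→E♭4 = major second; E♭4→G♭4 = minor third.
The smallest is D♭4 to E♭4, a major second (2 semitones).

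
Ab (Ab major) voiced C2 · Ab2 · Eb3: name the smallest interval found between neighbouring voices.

perfect fifth

Adjacent intervals: C2→Ab2 = minor sixth; Ab2→Eb3 = perfect fifth.
The smallest is Ab2 to Eb3, a perfect fifth (7 semitones).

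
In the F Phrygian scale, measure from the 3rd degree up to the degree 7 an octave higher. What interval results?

perfect twelfth

Spelling the F Phrygian scale: F G♭ A♭ B♭ C D♭ E♭.
3rd degree = A♭; 7th degree (up an octave) = E♭.
Counting 12 letters and 19 half steps from A♭ gives a perfect twelfth.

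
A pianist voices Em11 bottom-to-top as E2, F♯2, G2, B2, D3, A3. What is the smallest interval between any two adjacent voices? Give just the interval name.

Adjacent intervals: E2→F♯2 = major second; F♯2→G2 = minor second; G2→B2 = major third; B2→D3 = minor third; D3→A3 = perfect fifth.
The smallest is F♯2 to G2, a minor second (1 semitone).

minor second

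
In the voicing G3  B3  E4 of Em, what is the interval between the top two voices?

P4

Those voices are B3 and E4.
From B to E is 5 semitones, exactly the perfect fourth.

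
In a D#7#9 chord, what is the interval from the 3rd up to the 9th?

major seventh

D# dominant seventh sharp nine is spelled D#, F##, A#, C#, E##.
The 3rd is F## and the 9th is E##.
F## up to E## spans 7 letter names and 11 semitones — a major seventh.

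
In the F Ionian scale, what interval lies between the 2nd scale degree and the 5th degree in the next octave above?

P11

Spelling the F Ionian scale: F G A B♭ C D E.
2nd scale degree = G; 5th scale degree (up an octave) = C.
From G to C is 17 semitones, exactly the perfect eleventh.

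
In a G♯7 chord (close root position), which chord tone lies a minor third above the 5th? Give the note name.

F#

G♯ dominant seventh: G♯-B♯-D♯-F♯.
The 5th is D♯. A minor third above D♯ is F♯.
F♯ is the chord's 7th.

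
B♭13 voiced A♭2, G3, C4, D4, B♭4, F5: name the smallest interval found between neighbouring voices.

Adjacent intervals: A♭2→G3 = major seventh; G3→C4 = perfect fourth; C4→D4 = major second; D4→B♭4 = minor sixth; B♭4→F5 = perfect fifth.
The smallest is C4 to D4, a major second (2 semitones).

major second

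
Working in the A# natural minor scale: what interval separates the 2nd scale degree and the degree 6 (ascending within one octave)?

A# natural minor: A# B# C# D# E# F# G#.
That puts B# below F#.
B# up to F# is 6 semitones, a half step narrower than a perfect fifth, so the interval is diminished.

diminished fifth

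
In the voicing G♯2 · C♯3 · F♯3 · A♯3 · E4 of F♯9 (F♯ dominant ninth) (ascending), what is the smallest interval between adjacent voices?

major third

Adjacent intervals: G♯2→C♯3 = perfect fourth; C♯3→F♯3 = perfect fourth; F♯3→A♯3 = major third; A♯3→E4 = diminished fifth.
The smallest is F♯3 to A♯3, a major third (4 semitones).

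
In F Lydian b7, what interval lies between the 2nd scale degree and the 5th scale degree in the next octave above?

F lydian dominant: F G A B C D Eb.
So we need the interval from G up to C.
From G to C is 17 semitones, exactly the perfect eleventh.

P11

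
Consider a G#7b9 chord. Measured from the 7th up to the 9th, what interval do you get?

minor third

G#7b9: G#, B#, D#, F#, A.
The 7th is F# and the 9th is A.
3 letter names make it a third; at 3 semitones (a half step narrower than major) the quality is minor.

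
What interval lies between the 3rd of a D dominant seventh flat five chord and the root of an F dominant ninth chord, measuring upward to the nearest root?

D dominant seventh flat five has F# as its 3rd, and F dominant ninth has F as its root.
From F# to F: 11 semitones over an octave = diminished.

diminished octave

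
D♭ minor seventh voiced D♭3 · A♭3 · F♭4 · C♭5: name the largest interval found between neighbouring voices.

m6

Adjacent intervals: D♭3→A♭3 = perfect fifth; A♭3→F♭4 = minor sixth; F♭4→C♭5 = perfect fifth.
The largest is A♭3 to F♭4, a minor sixth (8 semitones).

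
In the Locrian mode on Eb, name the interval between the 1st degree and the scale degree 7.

Spelling the Locrian mode on Eb: Eb Fb Gb Ab Bbb Cb Db.
1st degree = Eb; degree 7 = Db.
From Eb to Db: 10 semitones over a seventh = minor.

minor seventh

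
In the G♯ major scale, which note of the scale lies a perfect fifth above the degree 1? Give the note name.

D#

The scale is G♯ A♯ B♯ C♯ D♯ E♯ F𝄪.
The degree 1 is G♯; a perfect fifth above that is D♯ — scale degree 5.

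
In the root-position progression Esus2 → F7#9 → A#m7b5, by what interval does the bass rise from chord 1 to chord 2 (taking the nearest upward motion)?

The roots are E and F.
2 letter names make it a second; at 1 semitone (a half step narrower than major) the quality is minor.

minor second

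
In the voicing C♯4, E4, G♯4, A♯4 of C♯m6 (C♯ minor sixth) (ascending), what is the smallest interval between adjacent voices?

major second

Adjacent intervals: C♯4→E4 = minor third; E4→G♯4 = major third; G♯4→A♯4 = major second.
The smallest is G♯4 to A♯4, a major second (2 semitones).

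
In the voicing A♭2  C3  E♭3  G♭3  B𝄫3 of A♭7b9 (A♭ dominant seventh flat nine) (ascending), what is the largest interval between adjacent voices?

Adjacent intervals: A♭2→C3 = major third; C3→E♭3 = minor third; E♭3→G♭3 = minor third; G♭3→B𝄫3 = minor third.
The largest is A♭2 to C3, a major third (4 semitones).

M3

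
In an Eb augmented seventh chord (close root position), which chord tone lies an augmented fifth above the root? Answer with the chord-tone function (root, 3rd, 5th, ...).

5th

Spelling the chord: Eb–G–B–Db.
The root is Eb. An augmented fifth above Eb is B.
B is the chord's 5th.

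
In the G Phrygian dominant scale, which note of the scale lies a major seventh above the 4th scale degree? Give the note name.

B

The scale is G Ab B C D Eb F.
The 4th scale degree is C; a major seventh above that is B — scale degree 3.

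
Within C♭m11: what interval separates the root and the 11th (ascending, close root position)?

Spelling the chord: C♭ E𝄫 G♭ B𝄫 D♭ F♭.
So we need the interval from C♭ up to F♭.
From C♭ to F♭ is 17 semitones, exactly the perfect eleventh.

perfect eleventh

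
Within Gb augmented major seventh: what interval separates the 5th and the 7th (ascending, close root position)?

m3

Spelling the chord: Gb–Bb–D–F.
So we need the interval from D up to F.
From D to F: 3 semitones over a third = minor.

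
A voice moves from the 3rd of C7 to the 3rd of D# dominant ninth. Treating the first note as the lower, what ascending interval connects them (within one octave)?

The 3rd of C7 is E; the 3rd of D# dominant ninth is F##.
From E to F##: 3 semitones over a second = augmented.

augmented second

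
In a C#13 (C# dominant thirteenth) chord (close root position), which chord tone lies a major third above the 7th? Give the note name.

Spelling the chord: C#–E#–G#–B–D#–A#.
The 7th is B. A major third above B is D#.
D# is the chord's 9th.

D#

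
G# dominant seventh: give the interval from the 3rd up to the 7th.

G#7: G#–B#–D#–F#.
That puts B# below F#.
B# up to F# is 6 semitones, a half step narrower than a perfect fifth, so the interval is diminished.

diminished fifth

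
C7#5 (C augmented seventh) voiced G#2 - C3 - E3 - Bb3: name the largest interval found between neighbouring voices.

diminished 5th

Adjacent intervals: G#2→C3 = diminished fourth; C3→E3 = major third; E3→Bb3 = diminished fifth.
The largest is E3 to Bb3, a diminished fifth (6 semitones).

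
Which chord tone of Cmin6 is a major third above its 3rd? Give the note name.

The chord tones of C minor sixth are C Eb G A.
The 3rd is Eb. A major third above Eb is G.
G is the chord's 5th.

G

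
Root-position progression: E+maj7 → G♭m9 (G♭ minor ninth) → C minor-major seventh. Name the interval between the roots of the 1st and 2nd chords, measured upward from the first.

diminished 3rd

The roots are E and G♭.
From E to G♭: 2 semitones over a third = diminished.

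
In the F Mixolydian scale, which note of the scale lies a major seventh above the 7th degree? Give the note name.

The scale is F G A B♭ C D E♭.
The 7th degree is E♭; a major seventh above that is D — scale degree 6.

D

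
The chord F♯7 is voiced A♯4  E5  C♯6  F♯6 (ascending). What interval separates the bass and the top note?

The outer voices are A♯4 and F♯6.
A♯ up to F♯ is 20 semitones, a half step narrower than a major thirteenth, so the interval is minor.

minor thirteenth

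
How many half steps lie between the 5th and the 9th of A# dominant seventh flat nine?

6

A#7b9 (A# dominant seventh flat nine): A#–C##–E#–G#–B.
E# to B is a diminished fifth: 6 semitones.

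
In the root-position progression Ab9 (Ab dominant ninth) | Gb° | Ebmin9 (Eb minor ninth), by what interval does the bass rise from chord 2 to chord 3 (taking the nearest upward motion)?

The roots are Gb and Eb.
Gb up to Eb spans 6 letter names and 9 semitones — a major sixth.

major 6th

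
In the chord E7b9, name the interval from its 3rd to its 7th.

diminished fifth

E7b9: E, G#, B, D, F.
The 3rd is G# and the 7th is D.
From G# to D: 6 semitones over a fifth = diminished.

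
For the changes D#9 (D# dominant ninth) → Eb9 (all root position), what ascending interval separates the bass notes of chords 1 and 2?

The roots are D# and Eb.
D# up to Eb is 0 semitones, a whole step narrower than a major second, so the interval is diminished.

diminished 2nd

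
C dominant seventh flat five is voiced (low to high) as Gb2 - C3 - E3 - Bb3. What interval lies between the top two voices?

diminished 5th

Those voices are E3 and Bb3.
5 letter names make it a fifth; at 6 semitones (a half step narrower than perfect) the quality is diminished.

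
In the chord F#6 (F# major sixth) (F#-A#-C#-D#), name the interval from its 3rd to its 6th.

perfect 4th

The 3rd is A# and the 6th is D#.
A# up to D# spans 4 letter names and 5 semitones — a perfect fourth.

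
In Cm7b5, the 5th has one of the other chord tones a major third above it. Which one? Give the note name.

Bb

Cø7 (C half-diminished seventh): C, Eb, Gb, Bb.
The 5th is Gb. A major third above Gb is Bb.
Bb is the chord's 7th.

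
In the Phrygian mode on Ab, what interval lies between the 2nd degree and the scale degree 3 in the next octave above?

major 9th

The scale runs Ab Bbb Cb Db Eb Fb Gb.
So we need the interval from Bbb up to Cb.
From Bbb to Cb is 14 semitones, exactly the major ninth.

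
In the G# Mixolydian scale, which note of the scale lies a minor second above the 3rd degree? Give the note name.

C#

The scale is G# A# B# C# D# E# F#.
The 3rd degree is B#; a minor second above that is C# — scale degree 4.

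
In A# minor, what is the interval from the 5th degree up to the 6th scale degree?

Spelling A# minor: A# B# C# D# E# F# G#.
So we need the interval from E# up to F#.
From E# to F#: 1 semitone over a second = minor.

minor second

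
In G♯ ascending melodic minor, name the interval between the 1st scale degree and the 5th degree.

G♯ melodic minor: G♯ A♯ B C♯ D♯ E♯ F𝄪.
So we need the interval from G♯ up to D♯.
Counting 5 letters and 7 half steps from G♯ gives a perfect fifth.

perfect fifth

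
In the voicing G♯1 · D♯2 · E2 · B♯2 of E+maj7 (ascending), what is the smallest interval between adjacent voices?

Adjacent intervals: G♯1→D♯2 = perfect fifth; D♯2→E2 = minor second; E2→B♯2 = augmented fifth.
The smallest is D♯2 to E2, a minor second (1 semitone).

minor second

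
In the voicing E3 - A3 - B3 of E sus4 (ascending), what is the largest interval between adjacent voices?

Adjacent intervals: E3→A3 = perfect fourth; A3→B3 = major second.
The largest is E3 to A3, a perfect fourth (5 semitones).

perfect fourth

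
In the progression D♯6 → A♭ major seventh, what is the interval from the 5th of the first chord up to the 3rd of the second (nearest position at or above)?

D♯6 has A♯ as its 5th, and A♭ major seventh has C as its 3rd.
A♯ up to C is 2 semitones, a whole step narrower than a major third, so the interval is diminished.

diminished third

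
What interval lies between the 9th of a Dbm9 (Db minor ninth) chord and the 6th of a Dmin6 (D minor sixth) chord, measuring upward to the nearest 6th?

augmented 5th

The 9th of Dbm9 (Db minor ninth) is Eb; the 6th of Dmin6 (D minor sixth) is B.
Eb up to B is 8 semitones, a half step wider than a perfect fifth, so the interval is augmented.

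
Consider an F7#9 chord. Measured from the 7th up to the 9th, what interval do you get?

augmented 3rd

The chord tones of F dominant seventh sharp nine are F A C E♭ G♯.
The 7th is E♭ and the 9th is G♯.
E♭ up to G♯ is 5 semitones, a half step wider than a major third, so the interval is augmented.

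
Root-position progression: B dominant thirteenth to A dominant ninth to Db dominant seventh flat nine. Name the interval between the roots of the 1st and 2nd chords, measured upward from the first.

The roots are B and A.
7 letter names make it a seventh; at 10 semitones (a half step narrower than major) the quality is minor.

minor seventh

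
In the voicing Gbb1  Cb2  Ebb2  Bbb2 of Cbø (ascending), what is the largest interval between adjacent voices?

perfect fifth

Adjacent intervals: Gbb1→Cb2 = augmented fourth; Cb2→Ebb2 = minor third; Ebb2→Bbb2 = perfect fifth.
The largest is Ebb2 to Bbb2, a perfect fifth (7 semitones).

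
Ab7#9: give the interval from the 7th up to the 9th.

Spelling the chord: Ab C Eb Gb B.
7th = Gb; 9th = B.
Gb up to B is 5 semitones, a half step wider than a major third, so the interval is augmented.

augmented third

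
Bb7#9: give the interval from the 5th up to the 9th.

The chord tones of Bb7#9 are Bb–D–F–Ab–C#.
That puts F below C#.
From F to C#: 8 semitones over a fifth = augmented.

augmented fifth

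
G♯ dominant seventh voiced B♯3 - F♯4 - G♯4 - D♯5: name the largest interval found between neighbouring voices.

Adjacent intervals: B♯3→F♯4 = diminished fifth; F♯4→G♯4 = major second; G♯4→D♯5 = perfect fifth.
The largest is G♯4 to D♯5, a perfect fifth (7 semitones).

perfect fifth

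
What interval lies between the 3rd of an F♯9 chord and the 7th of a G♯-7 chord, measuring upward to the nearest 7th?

The 3rd of F♯9 is A♯; the 7th of G♯-7 is F♯.
From A♯ to F♯: 8 semitones over a sixth = minor.

minor sixth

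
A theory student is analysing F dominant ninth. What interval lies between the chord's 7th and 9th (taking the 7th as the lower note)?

major third

F9: F-A-C-Eb-G.
So we need the interval from Eb up to G.
Eb up to G spans 3 letter names and 4 semitones — a major third.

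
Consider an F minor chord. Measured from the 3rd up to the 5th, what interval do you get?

F minor: F-Ab-C.
So we need the interval from Ab up to C.
Ab up to C spans 3 letter names and 4 semitones — a major third.

major third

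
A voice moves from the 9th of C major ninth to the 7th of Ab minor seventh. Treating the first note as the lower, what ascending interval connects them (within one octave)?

d4

C major ninth has D as its 9th, and Ab minor seventh has Gb as its 7th.
From D to Gb: 4 semitones over a fourth = diminished.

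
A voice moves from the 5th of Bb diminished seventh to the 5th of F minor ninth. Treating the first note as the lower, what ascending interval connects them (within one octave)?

The 5th of Bb diminished seventh is Fb; the 5th of F minor ninth is C.
Fb up to C is 8 semitones, a half step wider than a perfect fifth, so the interval is augmented.

augmented fifth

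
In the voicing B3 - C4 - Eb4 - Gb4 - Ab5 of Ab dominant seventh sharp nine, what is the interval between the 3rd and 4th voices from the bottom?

minor 3rd

Those voices are Eb4 and Gb4.
From Eb to Gb: 3 semitones over a third = minor.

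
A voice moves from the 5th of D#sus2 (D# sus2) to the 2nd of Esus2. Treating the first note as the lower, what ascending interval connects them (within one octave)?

The 5th of D#sus2 (D# sus2) is A#; the 2nd of Esus2 is F#.
From A# to F#: 8 semitones over a sixth = minor.

minor 6th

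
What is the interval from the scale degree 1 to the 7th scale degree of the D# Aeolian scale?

minor 7th

D# natural minor: D# E# F# G# A# B C#.
So we need the interval from D# up to C#.
D# up to C# is 10 semitones, a half step narrower than a major seventh, so the interval is minor.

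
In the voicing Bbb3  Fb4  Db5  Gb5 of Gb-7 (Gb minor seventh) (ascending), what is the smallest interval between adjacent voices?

Adjacent intervals: Bbb3→Fb4 = perfect fifth; Fb4→Db5 = major sixth; Db5→Gb5 = perfect fourth.
The smallest is Db5 to Gb5, a perfect fourth (5 semitones).

perfect fourth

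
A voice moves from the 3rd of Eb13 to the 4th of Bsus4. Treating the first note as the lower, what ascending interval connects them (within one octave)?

The 3rd of Eb13 is G; the 4th of Bsus4 is E.
G up to E spans 6 letter names and 9 semitones — a major sixth.

major sixth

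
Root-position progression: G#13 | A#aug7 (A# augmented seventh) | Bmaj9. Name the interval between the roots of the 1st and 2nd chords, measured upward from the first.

The roots are G# and A#.
From G# to A# is 2 semitones, exactly the major second.

M2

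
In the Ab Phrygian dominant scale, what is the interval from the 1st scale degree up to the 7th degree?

Spelling the Ab Phrygian dominant scale: Ab Bbb C Db Eb Fb Gb.
1st scale degree = Ab; 7th scale degree = Gb.
From Ab to Gb: 10 semitones over a seventh = minor.

minor 7th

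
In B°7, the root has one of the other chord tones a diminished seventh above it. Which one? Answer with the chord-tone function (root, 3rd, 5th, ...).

Bdim7 (B diminished seventh) is spelled B, D, F, A♭.
The root is B. A diminished seventh above B is A♭.
A♭ is the chord's 7th.

7th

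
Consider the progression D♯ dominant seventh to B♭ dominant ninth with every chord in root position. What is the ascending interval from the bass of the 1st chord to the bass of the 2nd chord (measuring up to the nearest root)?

The roots are D♯ and B♭.
From D♯ to B♭: 7 semitones over a sixth = diminished.

diminished sixth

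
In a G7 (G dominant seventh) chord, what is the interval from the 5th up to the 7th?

minor third

G7: G B D F.
So we need the interval from D up to F.
From D to F: 3 semitones over a third = minor.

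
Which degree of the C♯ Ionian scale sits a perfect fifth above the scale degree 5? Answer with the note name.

D#

The scale is C♯ D♯ E♯ F♯ G♯ A♯ B♯.
The scale degree 5 is G♯; a perfect fifth above that is D♯ — scale degree 2.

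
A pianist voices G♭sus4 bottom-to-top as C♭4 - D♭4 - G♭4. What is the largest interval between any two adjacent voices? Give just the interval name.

perfect fourth

Adjacent intervals: C♭4→D♭4 = major second; D♭4→G♭4 = perfect fourth.
The largest is D♭4 to G♭4, a perfect fourth (5 semitones).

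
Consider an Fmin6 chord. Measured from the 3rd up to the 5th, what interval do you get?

major 3rd

The chord tones of Fmin6 (F minor sixth) are F–A♭–C–D.
3rd = A♭; 5th = C.
From A♭ to C is 4 semitones, exactly the major third.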